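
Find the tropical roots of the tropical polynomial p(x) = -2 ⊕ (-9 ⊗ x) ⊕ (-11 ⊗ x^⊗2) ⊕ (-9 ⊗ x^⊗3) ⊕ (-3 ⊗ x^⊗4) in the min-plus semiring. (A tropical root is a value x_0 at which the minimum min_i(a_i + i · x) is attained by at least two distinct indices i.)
Roots: {-6, -2, 2, 7}

Each tropical root is a break point of the lower envelope of the lines y = a_i + i · x (there are 5 lines, with slopes 0, 1, ..., 4). Only the lines that attain the minimum somewhere contribute to roots; other lines are dominated. Here the surviving (envelope) indices are i = 4, i = 3, i = 2, i = 1, i = 0.
Intersections between consecutive envelope lines give the roots: for adjacent envelope indices i < j the intersection is x = (a_i − a_j) / (j − i). Reading off the sorted break points: {-6, -2, 2, 7}.
Verification: at each break x_0, at least two indices attain the minimum of min_i(a_i + i · x_0).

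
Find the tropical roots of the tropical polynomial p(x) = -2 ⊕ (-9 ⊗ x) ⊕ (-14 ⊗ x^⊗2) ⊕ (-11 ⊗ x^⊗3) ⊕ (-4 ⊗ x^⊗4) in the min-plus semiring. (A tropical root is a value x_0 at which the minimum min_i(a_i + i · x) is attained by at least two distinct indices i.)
Roots: {-7, -3, 5, 7}

Each tropical root is a break point of the lower envelope of the lines y = a_i + i · x (there are 5 lines, with slopes 0, 1, ..., 4). Only the lines that attain the minimum somewhere contribute to roots; other lines are dominated. Here the surviving (envelope) indices are i = 4, i = 3, i = 2, i = 1, i = 0.
Intersections between consecutive envelope lines give the roots: for adjacent envelope indices i < j the intersection is x = (a_i − a_j) / (j − i). Reading off the sorted break points: {-7, -3, 5, 7}.
Verification: at each break x_0, at least two indices attain the minimum of min_i(a_i + i · x_0).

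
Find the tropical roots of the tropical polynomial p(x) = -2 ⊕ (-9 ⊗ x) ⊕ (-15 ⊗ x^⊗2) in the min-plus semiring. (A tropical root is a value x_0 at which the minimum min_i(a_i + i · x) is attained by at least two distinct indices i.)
Roots: {6, 7}

Each tropical root is a break point of the lower envelope of the lines y = a_i + i · x (there are 3 lines, with slopes 0, 1, ..., 2). Only the lines that attain the minimum somewhere contribute to roots; other lines are dominated. Here the surviving (envelope) indices are i = 2, i = 1, i = 0.
Intersections between consecutive envelope lines give the roots: for adjacent envelope indices i < j the intersection is x = (a_i − a_j) / (j − i). Reading off the sorted break points: {6, 7}.
Verification: at each break x_0, at least two indices attain the minimum of min_i(a_i + i · x_0).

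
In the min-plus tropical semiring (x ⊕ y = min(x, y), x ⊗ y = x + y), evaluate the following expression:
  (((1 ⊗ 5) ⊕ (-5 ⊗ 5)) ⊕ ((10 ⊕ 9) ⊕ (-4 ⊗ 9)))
(((1 ⊗ 5) ⊕ (-5 ⊗ 5)) ⊕ ((10 ⊕ 9) ⊕ (-4 ⊗ 9))) = 0

Expand innermost to outermost. Recall ⊕ takes the minimum of its arguments and ⊗ takes their sum. Working out the expression (((1 ⊗ 5) ⊕ (-5 ⊗ 5)) ⊕ ((10 ⊕ 9) ⊕ (-4 ⊗ 9))) gives 0.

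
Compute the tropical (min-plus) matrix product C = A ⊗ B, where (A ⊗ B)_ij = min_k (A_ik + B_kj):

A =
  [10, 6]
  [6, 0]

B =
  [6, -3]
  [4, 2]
A ⊗ B =
  [10, 7]
  [4, 2]

Apply the min-plus product entry-by-entry:
  C[0][0] = min over k of (A[0][0] + B[0][0] = 10 + 6 = 16, A[0][1] + B[1][0] = 6 + 4 = 10) = 10 (attained at k = 1)
  C[0][1] = min over k of (A[0][0] + B[0][1] = 10 + -3 = 7, A[0][1] + B[1][1] = 6 + 2 = 8) = 7 (attained at k = 0)
  C[1][0] = min over k of (A[1][0] + B[0][0] = 6 + 6 = 12, A[1][1] + B[1][0] = 0 + 4 = 4) = 4 (attained at k = 1)
  C[1][1] = min over k of (A[1][0] + B[0][1] = 6 + -3 = 3, A[1][1] + B[1][1] = 0 + 2 = 2) = 2 (attained at k = 1)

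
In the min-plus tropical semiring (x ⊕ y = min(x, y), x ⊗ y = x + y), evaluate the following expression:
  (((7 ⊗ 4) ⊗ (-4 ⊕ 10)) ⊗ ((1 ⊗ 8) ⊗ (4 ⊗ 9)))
(((7 ⊗ 4) ⊗ (-4 ⊕ 10)) ⊗ ((1 ⊗ 8) ⊗ (4 ⊗ 9))) = 29

Expand innermost to outermost. Recall ⊕ takes the minimum of its arguments and ⊗ takes their sum. Working out the expression (((7 ⊗ 4) ⊗ (-4 ⊕ 10)) ⊗ ((1 ⊗ 8) ⊗ (4 ⊗ 9))) gives 29.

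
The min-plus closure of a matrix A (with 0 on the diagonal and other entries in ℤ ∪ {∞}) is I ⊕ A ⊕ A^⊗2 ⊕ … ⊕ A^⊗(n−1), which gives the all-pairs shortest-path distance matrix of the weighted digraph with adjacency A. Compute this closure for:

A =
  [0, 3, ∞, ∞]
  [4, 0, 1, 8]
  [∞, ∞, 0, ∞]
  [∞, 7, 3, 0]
Closure =
  [0, 3, 4, 11]
  [4, 0, 1, 8]
  [∞, ∞, 0, ∞]
  [11, 7, 3, 0]

This is the Floyd-Warshall all-pairs shortest-path computation. For each intermediate vertex k = 0, 1, …, 3, update dist[i][j] ← min(dist[i][j], dist[i][k] + dist[k][j]). The final matrix gives, for each (i, j), the minimum total weight of any directed path from i to j (possibly empty when i = j).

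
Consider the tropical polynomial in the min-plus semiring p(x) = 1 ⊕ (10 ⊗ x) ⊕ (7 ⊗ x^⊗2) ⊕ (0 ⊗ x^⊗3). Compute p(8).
p(8) = 1

A tropical monomial a ⊗ x^⊗i evaluates to a + i · x. Evaluating each term at x = 8:
  Term 0 contributes 1 + 0 · 8 = 1
  Term 1 contributes 10 + 1 · 8 = 18
  Term 2 contributes 7 + 2 · 8 = 23
  Term 3 contributes 0 + 3 · 8 = 24
p(8) = ⊕ of these = min[1, 18, 23, 24] = 1.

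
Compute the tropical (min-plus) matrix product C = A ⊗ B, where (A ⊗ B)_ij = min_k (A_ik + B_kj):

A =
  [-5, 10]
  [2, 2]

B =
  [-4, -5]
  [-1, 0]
A ⊗ B =
  [-9, -10]
  [-2, -3]

Apply the min-plus product entry-by-entry:
  C[0][0] = min over k of (A[0][0] + B[0][0] = -5 + -4 = -9, A[0][1] + B[1][0] = 10 + -1 = 9) = -9 (attained at k = 0)
  C[0][1] = min over k of (A[0][0] + B[0][1] = -5 + -5 = -10, A[0][1] + B[1][1] = 10 + 0 = 10) = -10 (attained at k = 0)
  C[1][0] = min over k of (A[1][0] + B[0][0] = 2 + -4 = -2, A[1][1] + B[1][0] = 2 + -1 = 1) = -2 (attained at k = 0)
  C[1][1] = min over k of (A[1][0] + B[0][1] = 2 + -5 = -3, A[1][1] + B[1][1] = 2 + 0 = 2) = -3 (attained at k = 0)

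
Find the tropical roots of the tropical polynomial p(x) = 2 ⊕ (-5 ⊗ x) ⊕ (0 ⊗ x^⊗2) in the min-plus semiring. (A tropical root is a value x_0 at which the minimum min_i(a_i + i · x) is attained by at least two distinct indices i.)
Roots: {-5, 7}

Each tropical root is a break point of the lower envelope of the lines y = a_i + i · x (there are 3 lines, with slopes 0, 1, ..., 2). Only the lines that attain the minimum somewhere contribute to roots; other lines are dominated. Here the surviving (envelope) indices are i = 2, i = 1, i = 0.
Intersections between consecutive envelope lines give the roots: for adjacent envelope indices i < j the intersection is x = (a_i − a_j) / (j − i). Reading off the sorted break points: {-5, 7}.
Verification: at each break x_0, at least two indices attain the minimum of min_i(a_i + i · x_0).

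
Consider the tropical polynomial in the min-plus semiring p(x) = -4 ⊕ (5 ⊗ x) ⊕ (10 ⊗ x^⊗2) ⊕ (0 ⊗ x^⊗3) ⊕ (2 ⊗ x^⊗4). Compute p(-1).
p(-1) = -4

A tropical monomial a ⊗ x^⊗i evaluates to a + i · x. Evaluating each term at x = -1:
  Term 0 contributes -4 + 0 · -1 = -4
  Term 1 contributes 5 + 1 · -1 = 4
  Term 2 contributes 10 + 2 · -1 = 8
  Term 3 contributes 0 + 3 · -1 = -3
  Term 4 contributes 2 + 4 · -1 = -2
p(-1) = ⊕ of these = min[-4, 4, 8, -3, -2] = -4.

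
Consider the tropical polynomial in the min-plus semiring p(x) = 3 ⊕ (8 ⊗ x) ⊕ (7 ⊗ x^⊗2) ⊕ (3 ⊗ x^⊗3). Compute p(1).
p(1) = 3

A tropical monomial a ⊗ x^⊗i evaluates to a + i · x. Evaluating each term at x = 1:
  Term 0 contributes 3 + 0 · 1 = 3
  Term 1 contributes 8 + 1 · 1 = 9
  Term 2 contributes 7 + 2 · 1 = 9
  Term 3 contributes 3 + 3 · 1 = 6
p(1) = ⊕ of these = min[3, 9, 9, 6] = 3.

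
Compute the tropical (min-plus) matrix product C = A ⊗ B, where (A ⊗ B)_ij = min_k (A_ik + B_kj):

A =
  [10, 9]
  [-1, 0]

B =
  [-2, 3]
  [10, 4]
A ⊗ B =
  [8, 13]
  [-3, 2]

Apply the min-plus product entry-by-entry:
  C[0][0] = min over k of (A[0][0] + B[0][0] = 10 + -2 = 8, A[0][1] + B[1][0] = 9 + 10 = 19) = 8 (attained at k = 0)
  C[0][1] = min over k of (A[0][0] + B[0][1] = 10 + 3 = 13, A[0][1] + B[1][1] = 9 + 4 = 13) = 13 (attained at k = 0)
  C[1][0] = min over k of (A[1][0] + B[0][0] = -1 + -2 = -3, A[1][1] + B[1][0] = 0 + 10 = 10) = -3 (attained at k = 0)
  C[1][1] = min over k of (A[1][0] + B[0][1] = -1 + 3 = 2, A[1][1] + B[1][1] = 0 + 4 = 4) = 2 (attained at k = 0)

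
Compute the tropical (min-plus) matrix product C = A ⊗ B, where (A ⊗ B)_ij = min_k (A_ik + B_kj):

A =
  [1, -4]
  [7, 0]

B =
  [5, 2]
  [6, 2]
A ⊗ B =
  [2, -2]
  [6, 2]

Apply the min-plus product entry-by-entry:
  C[0][0] = min over k of (A[0][0] + B[0][0] = 1 + 5 = 6, A[0][1] + B[1][0] = -4 + 6 = 2) = 2 (attained at k = 1)
  C[0][1] = min over k of (A[0][0] + B[0][1] = 1 + 2 = 3, A[0][1] + B[1][1] = -4 + 2 = -2) = -2 (attained at k = 1)
  C[1][0] = min over k of (A[1][0] + B[0][0] = 7 + 5 = 12, A[1][1] + B[1][0] = 0 + 6 = 6) = 6 (attained at k = 1)
  C[1][1] = min over k of (A[1][0] + B[0][1] = 7 + 2 = 9, A[1][1] + B[1][1] = 0 + 2 = 2) = 2 (attained at k = 1)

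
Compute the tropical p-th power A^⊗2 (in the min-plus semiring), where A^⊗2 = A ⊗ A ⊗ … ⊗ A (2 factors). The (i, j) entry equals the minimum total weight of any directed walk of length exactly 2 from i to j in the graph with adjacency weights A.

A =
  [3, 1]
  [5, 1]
A^⊗2 =
  [6, 2]
  [6, 2]

Each entry (A^⊗2)_ij equals the minimum over all length-2 walks i = v_0 → v_1 → … → v_2 = j of Σ_t A[v_t][v_{t+1}]. For example, for (i, j) = (0, 1) we minimise over 2 possible intermediate vertex sequences; the minimum is 2, attained along the walk 0 → 1 → 1.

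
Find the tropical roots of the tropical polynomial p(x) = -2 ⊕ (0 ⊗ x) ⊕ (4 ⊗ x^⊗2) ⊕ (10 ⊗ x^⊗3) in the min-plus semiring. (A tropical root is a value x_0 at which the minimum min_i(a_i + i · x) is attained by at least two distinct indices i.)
Roots: {-6, -4, -2}

Each tropical root is a break point of the lower envelope of the lines y = a_i + i · x (there are 4 lines, with slopes 0, 1, ..., 3). Only the lines that attain the minimum somewhere contribute to roots; other lines are dominated. Here the surviving (envelope) indices are i = 3, i = 2, i = 1, i = 0.
Intersections between consecutive envelope lines give the roots: for adjacent envelope indices i < j the intersection is x = (a_i − a_j) / (j − i). Reading off the sorted break points: {-6, -4, -2}.
Verification: at each break x_0, at least two indices attain the minimum of min_i(a_i + i · x_0).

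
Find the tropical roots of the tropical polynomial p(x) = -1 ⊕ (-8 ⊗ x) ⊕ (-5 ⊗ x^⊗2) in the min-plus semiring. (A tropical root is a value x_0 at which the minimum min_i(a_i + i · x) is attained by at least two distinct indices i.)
Roots: {-3, 7}

Each tropical root is a break point of the lower envelope of the lines y = a_i + i · x (there are 3 lines, with slopes 0, 1, ..., 2). Only the lines that attain the minimum somewhere contribute to roots; other lines are dominated. Here the surviving (envelope) indices are i = 2, i = 1, i = 0.
Intersections between consecutive envelope lines give the roots: for adjacent envelope indices i < j the intersection is x = (a_i − a_j) / (j − i). Reading off the sorted break points: {-3, 7}.
Verification: at each break x_0, at least two indices attain the minimum of min_i(a_i + i · x_0).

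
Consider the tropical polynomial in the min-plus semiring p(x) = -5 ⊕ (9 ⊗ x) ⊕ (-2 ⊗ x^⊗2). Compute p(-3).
p(-3) = -8

A tropical monomial a ⊗ x^⊗i evaluates to a + i · x. Evaluating each term at x = -3:
  Term 0 contributes -5 + 0 · -3 = -5
  Term 1 contributes 9 + 1 · -3 = 6
  Term 2 contributes -2 + 2 · -3 = -8
p(-3) = ⊕ of these = min[-5, 6, -8] = -8.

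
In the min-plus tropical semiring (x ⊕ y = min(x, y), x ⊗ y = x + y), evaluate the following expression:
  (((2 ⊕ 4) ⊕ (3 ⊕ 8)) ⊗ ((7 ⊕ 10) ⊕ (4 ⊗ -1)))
(((2 ⊕ 4) ⊕ (3 ⊕ 8)) ⊗ ((7 ⊕ 10) ⊕ (4 ⊗ -1))) = 5

Expand innermost to outermost. Recall ⊕ takes the minimum of its arguments and ⊗ takes their sum. Working out the expression (((2 ⊕ 4) ⊕ (3 ⊕ 8)) ⊗ ((7 ⊕ 10) ⊕ (4 ⊗ -1))) gives 5.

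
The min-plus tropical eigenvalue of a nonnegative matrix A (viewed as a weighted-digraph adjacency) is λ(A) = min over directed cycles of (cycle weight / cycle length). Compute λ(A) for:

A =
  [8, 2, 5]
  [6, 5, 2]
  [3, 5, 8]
λ(A) = 7/3

Enumerate directed cycles and compute their means (weight / length). Sample:
  cycle 0 → 0: weight = 8, length = 1, mean = 8/1 ≈ 8.000
  cycle 1 → 1: weight = 5, length = 1, mean = 5/1 ≈ 5.000
  cycle 2 → 2: weight = 8, length = 1, mean = 8/1 ≈ 8.000
  cycle 0 → 1 → 0: weight = 8, length = 2, mean = 8/2 ≈ 4.000
  cycle 0 → 2 → 0: weight = 8, length = 2, mean = 8/2 ≈ 4.000
  cycle 1 → 0 → 1: weight = 8, length = 2, mean = 8/2 ≈ 4.000
Minimum mean = 2.333, attained e.g. along the cycle 0 → 1 → 2 → 0 with weight 7 and length 3. So λ(A) = 7/3 = 7/3.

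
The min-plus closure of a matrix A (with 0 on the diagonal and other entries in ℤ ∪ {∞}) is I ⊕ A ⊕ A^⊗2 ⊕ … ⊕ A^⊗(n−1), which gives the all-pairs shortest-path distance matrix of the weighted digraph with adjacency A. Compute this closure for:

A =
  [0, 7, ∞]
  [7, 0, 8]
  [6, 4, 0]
Closure =
  [0, 7, 15]
  [7, 0, 8]
  [6, 4, 0]

This is the Floyd-Warshall all-pairs shortest-path computation. For each intermediate vertex k = 0, 1, …, 2, update dist[i][j] ← min(dist[i][j], dist[i][k] + dist[k][j]). The final matrix gives, for each (i, j), the minimum total weight of any directed path from i to j (possibly empty when i = j).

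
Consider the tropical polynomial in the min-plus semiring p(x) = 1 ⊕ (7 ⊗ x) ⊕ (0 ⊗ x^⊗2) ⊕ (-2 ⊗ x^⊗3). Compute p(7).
p(7) = 1

A tropical monomial a ⊗ x^⊗i evaluates to a + i · x. Evaluating each term at x = 7:
  Term 0 contributes 1 + 0 · 7 = 1
  Term 1 contributes 7 + 1 · 7 = 14
  Term 2 contributes 0 + 2 · 7 = 14
  Term 3 contributes -2 + 3 · 7 = 19
p(7) = ⊕ of these = min[1, 14, 14, 19] = 1.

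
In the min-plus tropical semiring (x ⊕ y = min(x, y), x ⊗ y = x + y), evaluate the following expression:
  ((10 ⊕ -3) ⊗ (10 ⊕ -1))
((10 ⊕ -3) ⊗ (10 ⊕ -1)) = -4

Expand innermost to outermost. Recall ⊕ takes the minimum of its arguments and ⊗ takes their sum. Working out the expression ((10 ⊕ -3) ⊗ (10 ⊕ -1)) gives -4.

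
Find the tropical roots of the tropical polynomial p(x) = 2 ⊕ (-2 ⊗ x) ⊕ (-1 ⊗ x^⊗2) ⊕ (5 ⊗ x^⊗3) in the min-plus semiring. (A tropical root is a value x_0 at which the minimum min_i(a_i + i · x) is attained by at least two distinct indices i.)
Roots: {-6, -1, 4}

Each tropical root is a break point of the lower envelope of the lines y = a_i + i · x (there are 4 lines, with slopes 0, 1, ..., 3). Only the lines that attain the minimum somewhere contribute to roots; other lines are dominated. Here the surviving (envelope) indices are i = 3, i = 2, i = 1, i = 0.
Intersections between consecutive envelope lines give the roots: for adjacent envelope indices i < j the intersection is x = (a_i − a_j) / (j − i). Reading off the sorted break points: {-6, -1, 4}.
Verification: at each break x_0, at least two indices attain the minimum of min_i(a_i + i · x_0).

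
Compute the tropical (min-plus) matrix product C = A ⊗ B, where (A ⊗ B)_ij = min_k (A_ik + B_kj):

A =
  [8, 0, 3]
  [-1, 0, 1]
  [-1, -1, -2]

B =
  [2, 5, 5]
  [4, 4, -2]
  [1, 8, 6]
A ⊗ B =
  [4, 4, -2]
  [1, 4, -2]
  [-1, 3, -3]

Apply the min-plus product entry-by-entry:
  C[0][0] = min over k of (A[0][0] + B[0][0] = 8 + 2 = 10, A[0][1] + B[1][0] = 0 + 4 = 4, A[0][2] + B[2][0] = 3 + 1 = 4) = 4 (attained at k = 1)
  C[0][1] = min over k of (A[0][0] + B[0][1] = 8 + 5 = 13, A[0][1] + B[1][1] = 0 + 4 = 4, A[0][2] + B[2][1] = 3 + 8 = 11) = 4 (attained at k = 1)
  C[0][2] = min over k of (A[0][0] + B[0][2] = 8 + 5 = 13, A[0][1] + B[1][2] = 0 + -2 = -2, A[0][2] + B[2][2] = 3 + 6 = 9) = -2 (attained at k = 1)
  C[1][0] = min over k of (A[1][0] + B[0][0] = -1 + 2 = 1, A[1][1] + B[1][0] = 0 + 4 = 4, A[1][2] + B[2][0] = 1 + 1 = 2) = 1 (attained at k = 0)
  C[1][1] = min over k of (A[1][0] + B[0][1] = -1 + 5 = 4, A[1][1] + B[1][1] = 0 + 4 = 4, A[1][2] + B[2][1] = 1 + 8 = 9) = 4 (attained at k = 0)
  C[1][2] = min over k of (A[1][0] + B[0][2] = -1 + 5 = 4, A[1][1] + B[1][2] = 0 + -2 = -2, A[1][2] + B[2][2] = 1 + 6 = 7) = -2 (attained at k = 1)
  C[2][0] = min over k of (A[2][0] + B[0][0] = -1 + 2 = 1, A[2][1] + B[1][0] = -1 + 4 = 3, A[2][2] + B[2][0] = -2 + 1 = -1) = -1 (attained at k = 2)
  C[2][1] = min over k of (A[2][0] + B[0][1] = -1 + 5 = 4, A[2][1] + B[1][1] = -1 + 4 = 3, A[2][2] + B[2][1] = -2 + 8 = 6) = 3 (attained at k = 1)
  C[2][2] = min over k of (A[2][0] + B[0][2] = -1 + 5 = 4, A[2][1] + B[1][2] = -1 + -2 = -3, A[2][2] + B[2][2] = -2 + 6 = 4) = -3 (attained at k = 1)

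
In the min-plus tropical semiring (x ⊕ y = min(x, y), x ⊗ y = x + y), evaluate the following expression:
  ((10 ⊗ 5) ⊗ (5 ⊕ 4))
((10 ⊗ 5) ⊗ (5 ⊕ 4)) = 19

Expand innermost to outermost. Recall ⊕ takes the minimum of its arguments and ⊗ takes their sum. Working out the expression ((10 ⊗ 5) ⊗ (5 ⊕ 4)) gives 19.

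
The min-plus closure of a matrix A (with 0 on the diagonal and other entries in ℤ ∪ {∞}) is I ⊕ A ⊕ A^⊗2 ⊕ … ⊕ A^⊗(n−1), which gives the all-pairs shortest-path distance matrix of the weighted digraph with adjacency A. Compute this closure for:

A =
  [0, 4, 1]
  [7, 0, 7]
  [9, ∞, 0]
Closure =
  [0, 4, 1]
  [7, 0, 7]
  [9, 13, 0]

This is the Floyd-Warshall all-pairs shortest-path computation. For each intermediate vertex k = 0, 1, …, 2, update dist[i][j] ← min(dist[i][j], dist[i][k] + dist[k][j]). The final matrix gives, for each (i, j), the minimum total weight of any directed path from i to j (possibly empty when i = j).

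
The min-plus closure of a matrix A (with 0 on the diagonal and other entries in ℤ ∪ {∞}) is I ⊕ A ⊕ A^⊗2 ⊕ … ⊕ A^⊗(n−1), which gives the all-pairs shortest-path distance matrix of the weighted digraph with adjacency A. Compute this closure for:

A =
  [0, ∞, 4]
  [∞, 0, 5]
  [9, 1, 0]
Closure =
  [0, 5, 4]
  [14, 0, 5]
  [9, 1, 0]

This is the Floyd-Warshall all-pairs shortest-path computation. For each intermediate vertex k = 0, 1, …, 2, update dist[i][j] ← min(dist[i][j], dist[i][k] + dist[k][j]). The final matrix gives, for each (i, j), the minimum total weight of any directed path from i to j (possibly empty when i = j).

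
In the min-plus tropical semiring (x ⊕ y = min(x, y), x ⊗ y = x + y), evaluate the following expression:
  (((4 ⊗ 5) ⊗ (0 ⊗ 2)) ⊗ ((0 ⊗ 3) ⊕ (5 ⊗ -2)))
(((4 ⊗ 5) ⊗ (0 ⊗ 2)) ⊗ ((0 ⊗ 3) ⊕ (5 ⊗ -2))) = 14

Expand innermost to outermost. Recall ⊕ takes the minimum of its arguments and ⊗ takes their sum. Working out the expression (((4 ⊗ 5) ⊗ (0 ⊗ 2)) ⊗ ((0 ⊗ 3) ⊕ (5 ⊗ -2))) gives 14.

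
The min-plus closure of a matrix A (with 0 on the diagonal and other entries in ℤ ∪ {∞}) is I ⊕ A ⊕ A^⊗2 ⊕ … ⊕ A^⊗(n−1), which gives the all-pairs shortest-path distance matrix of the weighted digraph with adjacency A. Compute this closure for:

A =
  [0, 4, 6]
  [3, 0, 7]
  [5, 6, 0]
Closure =
  [0, 4, 6]
  [3, 0, 7]
  [5, 6, 0]

This is the Floyd-Warshall all-pairs shortest-path computation. For each intermediate vertex k = 0, 1, …, 2, update dist[i][j] ← min(dist[i][j], dist[i][k] + dist[k][j]). The final matrix gives, for each (i, j), the minimum total weight of any directed path from i to j (possibly empty when i = j).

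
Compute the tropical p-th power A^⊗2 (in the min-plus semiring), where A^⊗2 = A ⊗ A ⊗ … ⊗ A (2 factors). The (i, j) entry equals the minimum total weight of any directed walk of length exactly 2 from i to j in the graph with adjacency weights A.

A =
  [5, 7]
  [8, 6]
A^⊗2 =
  [10, 12]
  [13, 12]

Each entry (A^⊗2)_ij equals the minimum over all length-2 walks i = v_0 → v_1 → … → v_2 = j of Σ_t A[v_t][v_{t+1}]. For example, for (i, j) = (0, 1) we minimise over 2 possible intermediate vertex sequences; the minimum is 12, attained along the walk 0 → 0 → 1.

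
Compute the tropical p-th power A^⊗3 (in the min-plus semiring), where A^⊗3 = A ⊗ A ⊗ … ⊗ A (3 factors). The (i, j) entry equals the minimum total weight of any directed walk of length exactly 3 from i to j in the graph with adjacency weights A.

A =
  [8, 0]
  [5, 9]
A^⊗3 =
  [13, 5]
  [10, 13]

Each entry (A^⊗3)_ij equals the minimum over all length-3 walks i = v_0 → v_1 → … → v_3 = j of Σ_t A[v_t][v_{t+1}]. For example, for (i, j) = (0, 1) we minimise over 4 possible intermediate vertex sequences; the minimum is 5, attained along the walk 0 → 1 → 0 → 1.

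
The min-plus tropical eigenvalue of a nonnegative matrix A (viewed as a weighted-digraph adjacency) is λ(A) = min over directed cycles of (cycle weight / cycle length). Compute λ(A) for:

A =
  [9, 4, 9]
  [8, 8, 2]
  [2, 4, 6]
λ(A) = 8/3

Enumerate directed cycles and compute their means (weight / length). Sample:
  cycle 0 → 0: weight = 9, length = 1, mean = 9/1 ≈ 9.000
  cycle 1 → 1: weight = 8, length = 1, mean = 8/1 ≈ 8.000
  cycle 2 → 2: weight = 6, length = 1, mean = 6/1 ≈ 6.000
  cycle 0 → 1 → 0: weight = 12, length = 2, mean = 12/2 ≈ 6.000
  cycle 0 → 2 → 0: weight = 11, length = 2, mean = 11/2 ≈ 5.500
  cycle 1 → 0 → 1: weight = 12, length = 2, mean = 12/2 ≈ 6.000
Minimum mean = 2.667, attained e.g. along the cycle 0 → 1 → 2 → 0 with weight 8 and length 3. So λ(A) = 8/3 = 8/3.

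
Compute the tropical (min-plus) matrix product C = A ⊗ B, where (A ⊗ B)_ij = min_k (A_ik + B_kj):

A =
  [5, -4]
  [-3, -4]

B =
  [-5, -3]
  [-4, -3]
A ⊗ B =
  [-8, -7]
  [-8, -7]

Apply the min-plus product entry-by-entry:
  C[0][0] = min over k of (A[0][0] + B[0][0] = 5 + -5 = 0, A[0][1] + B[1][0] = -4 + -4 = -8) = -8 (attained at k = 1)
  C[0][1] = min over k of (A[0][0] + B[0][1] = 5 + -3 = 2, A[0][1] + B[1][1] = -4 + -3 = -7) = -7 (attained at k = 1)
  C[1][0] = min over k of (A[1][0] + B[0][0] = -3 + -5 = -8, A[1][1] + B[1][0] = -4 + -4 = -8) = -8 (attained at k = 0)
  C[1][1] = min over k of (A[1][0] + B[0][1] = -3 + -3 = -6, A[1][1] + B[1][1] = -4 + -3 = -7) = -7 (attained at k = 1)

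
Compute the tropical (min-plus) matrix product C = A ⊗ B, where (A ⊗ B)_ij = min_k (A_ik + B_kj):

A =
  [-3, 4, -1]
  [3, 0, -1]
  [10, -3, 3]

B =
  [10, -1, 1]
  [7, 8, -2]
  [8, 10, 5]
A ⊗ B =
  [7, -4, -2]
  [7, 2, -2]
  [4, 5, -5]

Apply the min-plus product entry-by-entry:
  C[0][0] = min over k of (A[0][0] + B[0][0] = -3 + 10 = 7, A[0][1] + B[1][0] = 4 + 7 = 11, A[0][2] + B[2][0] = -1 + 8 = 7) = 7 (attained at k = 0)
  C[0][1] = min over k of (A[0][0] + B[0][1] = -3 + -1 = -4, A[0][1] + B[1][1] = 4 + 8 = 12, A[0][2] + B[2][1] = -1 + 10 = 9) = -4 (attained at k = 0)
  C[0][2] = min over k of (A[0][0] + B[0][2] = -3 + 1 = -2, A[0][1] + B[1][2] = 4 + -2 = 2, A[0][2] + B[2][2] = -1 + 5 = 4) = -2 (attained at k = 0)
  C[1][0] = min over k of (A[1][0] + B[0][0] = 3 + 10 = 13, A[1][1] + B[1][0] = 0 + 7 = 7, A[1][2] + B[2][0] = -1 + 8 = 7) = 7 (attained at k = 1)
  C[1][1] = min over k of (A[1][0] + B[0][1] = 3 + -1 = 2, A[1][1] + B[1][1] = 0 + 8 = 8, A[1][2] + B[2][1] = -1 + 10 = 9) = 2 (attained at k = 0)
  C[1][2] = min over k of (A[1][0] + B[0][2] = 3 + 1 = 4, A[1][1] + B[1][2] = 0 + -2 = -2, A[1][2] + B[2][2] = -1 + 5 = 4) = -2 (attained at k = 1)
  C[2][0] = min over k of (A[2][0] + B[0][0] = 10 + 10 = 20, A[2][1] + B[1][0] = -3 + 7 = 4, A[2][2] + B[2][0] = 3 + 8 = 11) = 4 (attained at k = 1)
  C[2][1] = min over k of (A[2][0] + B[0][1] = 10 + -1 = 9, A[2][1] + B[1][1] = -3 + 8 = 5, A[2][2] + B[2][1] = 3 + 10 = 13) = 5 (attained at k = 1)
  C[2][2] = min over k of (A[2][0] + B[0][2] = 10 + 1 = 11, A[2][1] + B[1][2] = -3 + -2 = -5, A[2][2] + B[2][2] = 3 + 5 = 8) = -5 (attained at k = 1)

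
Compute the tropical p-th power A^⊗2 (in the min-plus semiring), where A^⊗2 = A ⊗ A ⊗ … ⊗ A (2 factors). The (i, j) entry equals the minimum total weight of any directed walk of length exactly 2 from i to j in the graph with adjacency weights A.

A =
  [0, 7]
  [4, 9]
A^⊗2 =
  [0, 7]
  [4, 11]

Each entry (A^⊗2)_ij equals the minimum over all length-2 walks i = v_0 → v_1 → … → v_2 = j of Σ_t A[v_t][v_{t+1}]. For example, for (i, j) = (0, 1) we minimise over 2 possible intermediate vertex sequences; the minimum is 7, attained along the walk 0 → 0 → 1.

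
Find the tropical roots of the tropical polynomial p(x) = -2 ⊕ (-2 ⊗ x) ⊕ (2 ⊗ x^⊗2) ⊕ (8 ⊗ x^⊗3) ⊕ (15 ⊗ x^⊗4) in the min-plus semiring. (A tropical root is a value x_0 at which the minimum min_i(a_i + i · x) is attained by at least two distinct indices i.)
Roots: {-7, -6, -4, 0}

Each tropical root is a break point of the lower envelope of the lines y = a_i + i · x (there are 5 lines, with slopes 0, 1, ..., 4). Only the lines that attain the minimum somewhere contribute to roots; other lines are dominated. Here the surviving (envelope) indices are i = 4, i = 3, i = 2, i = 1, i = 0.
Intersections between consecutive envelope lines give the roots: for adjacent envelope indices i < j the intersection is x = (a_i − a_j) / (j − i). Reading off the sorted break points: {-7, -6, -4, 0}.
Verification: at each break x_0, at least two indices attain the minimum of min_i(a_i + i · x_0).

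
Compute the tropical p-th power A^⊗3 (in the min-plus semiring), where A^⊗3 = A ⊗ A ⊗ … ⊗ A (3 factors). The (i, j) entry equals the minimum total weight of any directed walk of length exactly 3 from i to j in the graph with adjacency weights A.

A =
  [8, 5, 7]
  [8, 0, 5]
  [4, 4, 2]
A^⊗3 =
  [13, 5, 10]
  [8, 0, 5]
  [8, 4, 6]

Each entry (A^⊗3)_ij equals the minimum over all length-3 walks i = v_0 → v_1 → … → v_3 = j of Σ_t A[v_t][v_{t+1}]. For example, for (i, j) = (0, 2) we minimise over 9 possible intermediate vertex sequences; the minimum is 10, attained along the walk 0 → 1 → 1 → 2.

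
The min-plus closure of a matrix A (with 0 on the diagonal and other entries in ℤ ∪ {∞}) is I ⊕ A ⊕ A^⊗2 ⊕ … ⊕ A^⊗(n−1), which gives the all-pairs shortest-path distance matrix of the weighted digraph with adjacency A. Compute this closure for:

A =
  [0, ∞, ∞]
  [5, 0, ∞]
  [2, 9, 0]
Closure =
  [0, ∞, ∞]
  [5, 0, ∞]
  [2, 9, 0]

This is the Floyd-Warshall all-pairs shortest-path computation. For each intermediate vertex k = 0, 1, …, 2, update dist[i][j] ← min(dist[i][j], dist[i][k] + dist[k][j]). The final matrix gives, for each (i, j), the minimum total weight of any directed path from i to j (possibly empty when i = j).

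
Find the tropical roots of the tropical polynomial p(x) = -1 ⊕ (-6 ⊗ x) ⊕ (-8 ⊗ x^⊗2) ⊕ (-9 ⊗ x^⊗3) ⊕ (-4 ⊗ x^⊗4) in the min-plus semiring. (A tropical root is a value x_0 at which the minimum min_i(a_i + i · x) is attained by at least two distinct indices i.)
Roots: {-5, 1, 2, 5}

Each tropical root is a break point of the lower envelope of the lines y = a_i + i · x (there are 5 lines, with slopes 0, 1, ..., 4). Only the lines that attain the minimum somewhere contribute to roots; other lines are dominated. Here the surviving (envelope) indices are i = 4, i = 3, i = 2, i = 1, i = 0.
Intersections between consecutive envelope lines give the roots: for adjacent envelope indices i < j the intersection is x = (a_i − a_j) / (j − i). Reading off the sorted break points: {-5, 1, 2, 5}.
Verification: at each break x_0, at least two indices attain the minimum of min_i(a_i + i · x_0).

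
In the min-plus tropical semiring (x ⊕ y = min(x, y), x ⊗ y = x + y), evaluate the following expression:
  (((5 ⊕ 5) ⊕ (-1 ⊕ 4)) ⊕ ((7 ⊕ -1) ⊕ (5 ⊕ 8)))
(((5 ⊕ 5) ⊕ (-1 ⊕ 4)) ⊕ ((7 ⊕ -1) ⊕ (5 ⊕ 8))) = -1

Expand innermost to outermost. Recall ⊕ takes the minimum of its arguments and ⊗ takes their sum. Working out the expression (((5 ⊕ 5) ⊕ (-1 ⊕ 4)) ⊕ ((7 ⊕ -1) ⊕ (5 ⊕ 8))) gives -1.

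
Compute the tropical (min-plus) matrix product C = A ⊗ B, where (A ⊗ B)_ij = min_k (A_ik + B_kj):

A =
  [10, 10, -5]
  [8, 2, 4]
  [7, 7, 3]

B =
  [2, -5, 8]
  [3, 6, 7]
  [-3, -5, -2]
A ⊗ B =
  [-8, -10, -7]
  [1, -1, 2]
  [0, -2, 1]

Apply the min-plus product entry-by-entry:
  C[0][0] = min over k of (A[0][0] + B[0][0] = 10 + 2 = 12, A[0][1] + B[1][0] = 10 + 3 = 13, A[0][2] + B[2][0] = -5 + -3 = -8) = -8 (attained at k = 2)
  C[0][1] = min over k of (A[0][0] + B[0][1] = 10 + -5 = 5, A[0][1] + B[1][1] = 10 + 6 = 16, A[0][2] + B[2][1] = -5 + -5 = -10) = -10 (attained at k = 2)
  C[0][2] = min over k of (A[0][0] + B[0][2] = 10 + 8 = 18, A[0][1] + B[1][2] = 10 + 7 = 17, A[0][2] + B[2][2] = -5 + -2 = -7) = -7 (attained at k = 2)
  C[1][0] = min over k of (A[1][0] + B[0][0] = 8 + 2 = 10, A[1][1] + B[1][0] = 2 + 3 = 5, A[1][2] + B[2][0] = 4 + -3 = 1) = 1 (attained at k = 2)
  C[1][1] = min over k of (A[1][0] + B[0][1] = 8 + -5 = 3, A[1][1] + B[1][1] = 2 + 6 = 8, A[1][2] + B[2][1] = 4 + -5 = -1) = -1 (attained at k = 2)
  C[1][2] = min over k of (A[1][0] + B[0][2] = 8 + 8 = 16, A[1][1] + B[1][2] = 2 + 7 = 9, A[1][2] + B[2][2] = 4 + -2 = 2) = 2 (attained at k = 2)
  C[2][0] = min over k of (A[2][0] + B[0][0] = 7 + 2 = 9, A[2][1] + B[1][0] = 7 + 3 = 10, A[2][2] + B[2][0] = 3 + -3 = 0) = 0 (attained at k = 2)
  C[2][1] = min over k of (A[2][0] + B[0][1] = 7 + -5 = 2, A[2][1] + B[1][1] = 7 + 6 = 13, A[2][2] + B[2][1] = 3 + -5 = -2) = -2 (attained at k = 2)
  C[2][2] = min over k of (A[2][0] + B[0][2] = 7 + 8 = 15, A[2][1] + B[1][2] = 7 + 7 = 14, A[2][2] + B[2][2] = 3 + -2 = 1) = 1 (attained at k = 2)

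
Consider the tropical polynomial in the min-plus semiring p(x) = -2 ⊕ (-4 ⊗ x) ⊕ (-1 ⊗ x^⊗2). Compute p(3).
p(3) = -2

A tropical monomial a ⊗ x^⊗i evaluates to a + i · x. Evaluating each term at x = 3:
  Term 0 contributes -2 + 0 · 3 = -2
  Term 1 contributes -4 + 1 · 3 = -1
  Term 2 contributes -1 + 2 · 3 = 5
p(3) = ⊕ of these = min[-2, -1, 5] = -2.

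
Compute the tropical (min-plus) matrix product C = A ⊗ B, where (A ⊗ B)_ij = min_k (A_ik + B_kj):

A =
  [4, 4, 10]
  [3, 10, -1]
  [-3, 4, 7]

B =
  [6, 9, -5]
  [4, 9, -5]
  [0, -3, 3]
A ⊗ B =
  [8, 7, -1]
  [-1, -4, -2]
  [3, 4, -8]

Apply the min-plus product entry-by-entry:
  C[0][0] = min over k of (A[0][0] + B[0][0] = 4 + 6 = 10, A[0][1] + B[1][0] = 4 + 4 = 8, A[0][2] + B[2][0] = 10 + 0 = 10) = 8 (attained at k = 1)
  C[0][1] = min over k of (A[0][0] + B[0][1] = 4 + 9 = 13, A[0][1] + B[1][1] = 4 + 9 = 13, A[0][2] + B[2][1] = 10 + -3 = 7) = 7 (attained at k = 2)
  C[0][2] = min over k of (A[0][0] + B[0][2] = 4 + -5 = -1, A[0][1] + B[1][2] = 4 + -5 = -1, A[0][2] + B[2][2] = 10 + 3 = 13) = -1 (attained at k = 0)
  C[1][0] = min over k of (A[1][0] + B[0][0] = 3 + 6 = 9, A[1][1] + B[1][0] = 10 + 4 = 14, A[1][2] + B[2][0] = -1 + 0 = -1) = -1 (attained at k = 2)
  C[1][1] = min over k of (A[1][0] + B[0][1] = 3 + 9 = 12, A[1][1] + B[1][1] = 10 + 9 = 19, A[1][2] + B[2][1] = -1 + -3 = -4) = -4 (attained at k = 2)
  C[1][2] = min over k of (A[1][0] + B[0][2] = 3 + -5 = -2, A[1][1] + B[1][2] = 10 + -5 = 5, A[1][2] + B[2][2] = -1 + 3 = 2) = -2 (attained at k = 0)
  C[2][0] = min over k of (A[2][0] + B[0][0] = -3 + 6 = 3, A[2][1] + B[1][0] = 4 + 4 = 8, A[2][2] + B[2][0] = 7 + 0 = 7) = 3 (attained at k = 0)
  C[2][1] = min over k of (A[2][0] + B[0][1] = -3 + 9 = 6, A[2][1] + B[1][1] = 4 + 9 = 13, A[2][2] + B[2][1] = 7 + -3 = 4) = 4 (attained at k = 2)
  C[2][2] = min over k of (A[2][0] + B[0][2] = -3 + -5 = -8, A[2][1] + B[1][2] = 4 + -5 = -1, A[2][2] + B[2][2] = 7 + 3 = 10) = -8 (attained at k = 0)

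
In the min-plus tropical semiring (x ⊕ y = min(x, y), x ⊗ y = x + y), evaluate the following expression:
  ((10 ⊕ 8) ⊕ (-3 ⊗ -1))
((10 ⊕ 8) ⊕ (-3 ⊗ -1)) = -4

Expand innermost to outermost. Recall ⊕ takes the minimum of its arguments and ⊗ takes their sum. Working out the expression ((10 ⊕ 8) ⊕ (-3 ⊗ -1)) gives -4.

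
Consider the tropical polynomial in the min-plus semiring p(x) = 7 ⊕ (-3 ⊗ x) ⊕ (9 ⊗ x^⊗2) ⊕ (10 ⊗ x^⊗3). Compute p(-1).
p(-1) = -4

A tropical monomial a ⊗ x^⊗i evaluates to a + i · x. Evaluating each term at x = -1:
  Term 0 contributes 7 + 0 · -1 = 7
  Term 1 contributes -3 + 1 · -1 = -4
  Term 2 contributes 9 + 2 · -1 = 7
  Term 3 contributes 10 + 3 · -1 = 7
p(-1) = ⊕ of these = min[7, -4, 7, 7] = -4.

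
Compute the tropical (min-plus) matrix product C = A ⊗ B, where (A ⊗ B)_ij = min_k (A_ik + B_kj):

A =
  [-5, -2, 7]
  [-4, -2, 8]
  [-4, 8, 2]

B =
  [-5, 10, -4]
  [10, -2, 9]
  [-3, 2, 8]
A ⊗ B =
  [-10, -4, -9]
  [-9, -4, -8]
  [-9, 4, -8]

Apply the min-plus product entry-by-entry:
  C[0][0] = min over k of (A[0][0] + B[0][0] = -5 + -5 = -10, A[0][1] + B[1][0] = -2 + 10 = 8, A[0][2] + B[2][0] = 7 + -3 = 4) = -10 (attained at k = 0)
  C[0][1] = min over k of (A[0][0] + B[0][1] = -5 + 10 = 5, A[0][1] + B[1][1] = -2 + -2 = -4, A[0][2] + B[2][1] = 7 + 2 = 9) = -4 (attained at k = 1)
  C[0][2] = min over k of (A[0][0] + B[0][2] = -5 + -4 = -9, A[0][1] + B[1][2] = -2 + 9 = 7, A[0][2] + B[2][2] = 7 + 8 = 15) = -9 (attained at k = 0)
  C[1][0] = min over k of (A[1][0] + B[0][0] = -4 + -5 = -9, A[1][1] + B[1][0] = -2 + 10 = 8, A[1][2] + B[2][0] = 8 + -3 = 5) = -9 (attained at k = 0)
  C[1][1] = min over k of (A[1][0] + B[0][1] = -4 + 10 = 6, A[1][1] + B[1][1] = -2 + -2 = -4, A[1][2] + B[2][1] = 8 + 2 = 10) = -4 (attained at k = 1)
  C[1][2] = min over k of (A[1][0] + B[0][2] = -4 + -4 = -8, A[1][1] + B[1][2] = -2 + 9 = 7, A[1][2] + B[2][2] = 8 + 8 = 16) = -8 (attained at k = 0)
  C[2][0] = min over k of (A[2][0] + B[0][0] = -4 + -5 = -9, A[2][1] + B[1][0] = 8 + 10 = 18, A[2][2] + B[2][0] = 2 + -3 = -1) = -9 (attained at k = 0)
  C[2][1] = min over k of (A[2][0] + B[0][1] = -4 + 10 = 6, A[2][1] + B[1][1] = 8 + -2 = 6, A[2][2] + B[2][1] = 2 + 2 = 4) = 4 (attained at k = 2)
  C[2][2] = min over k of (A[2][0] + B[0][2] = -4 + -4 = -8, A[2][1] + B[1][2] = 8 + 9 = 17, A[2][2] + B[2][2] = 2 + 8 = 10) = -8 (attained at k = 0)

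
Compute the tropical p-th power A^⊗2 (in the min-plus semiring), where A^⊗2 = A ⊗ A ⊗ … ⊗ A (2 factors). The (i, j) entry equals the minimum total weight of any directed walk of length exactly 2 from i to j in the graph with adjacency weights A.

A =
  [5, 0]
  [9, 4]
A^⊗2 =
  [9, 4]
  [13, 8]

Each entry (A^⊗2)_ij equals the minimum over all length-2 walks i = v_0 → v_1 → … → v_2 = j of Σ_t A[v_t][v_{t+1}]. For example, for (i, j) = (0, 1) we minimise over 2 possible intermediate vertex sequences; the minimum is 4, attained along the walk 0 → 1 → 1.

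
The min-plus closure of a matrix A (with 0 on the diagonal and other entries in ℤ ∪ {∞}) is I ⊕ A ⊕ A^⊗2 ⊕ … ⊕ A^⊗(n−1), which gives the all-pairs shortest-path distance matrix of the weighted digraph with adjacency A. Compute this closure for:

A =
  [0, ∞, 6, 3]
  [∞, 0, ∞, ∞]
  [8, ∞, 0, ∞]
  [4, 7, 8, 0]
Closure =
  [0, 10, 6, 3]
  [∞, 0, ∞, ∞]
  [8, 18, 0, 11]
  [4, 7, 8, 0]

This is the Floyd-Warshall all-pairs shortest-path computation. For each intermediate vertex k = 0, 1, …, 3, update dist[i][j] ← min(dist[i][j], dist[i][k] + dist[k][j]). The final matrix gives, for each (i, j), the minimum total weight of any directed path from i to j (possibly empty when i = j).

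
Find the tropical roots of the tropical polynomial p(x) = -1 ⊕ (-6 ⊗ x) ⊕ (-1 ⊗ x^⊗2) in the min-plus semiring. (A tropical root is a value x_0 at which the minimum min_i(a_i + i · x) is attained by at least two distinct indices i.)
Roots: {-5, 5}

Each tropical root is a break point of the lower envelope of the lines y = a_i + i · x (there are 3 lines, with slopes 0, 1, ..., 2). Only the lines that attain the minimum somewhere contribute to roots; other lines are dominated. Here the surviving (envelope) indices are i = 2, i = 1, i = 0.
Intersections between consecutive envelope lines give the roots: for adjacent envelope indices i < j the intersection is x = (a_i − a_j) / (j − i). Reading off the sorted break points: {-5, 5}.
Verification: at each break x_0, at least two indices attain the minimum of min_i(a_i + i · x_0).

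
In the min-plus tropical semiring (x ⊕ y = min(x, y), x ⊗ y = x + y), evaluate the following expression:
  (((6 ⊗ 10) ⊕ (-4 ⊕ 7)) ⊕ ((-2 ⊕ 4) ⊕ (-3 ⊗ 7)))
(((6 ⊗ 10) ⊕ (-4 ⊕ 7)) ⊕ ((-2 ⊕ 4) ⊕ (-3 ⊗ 7))) = -4

Expand innermost to outermost. Recall ⊕ takes the minimum of its arguments and ⊗ takes their sum. Working out the expression (((6 ⊗ 10) ⊕ (-4 ⊕ 7)) ⊕ ((-2 ⊕ 4) ⊕ (-3 ⊗ 7))) gives -4.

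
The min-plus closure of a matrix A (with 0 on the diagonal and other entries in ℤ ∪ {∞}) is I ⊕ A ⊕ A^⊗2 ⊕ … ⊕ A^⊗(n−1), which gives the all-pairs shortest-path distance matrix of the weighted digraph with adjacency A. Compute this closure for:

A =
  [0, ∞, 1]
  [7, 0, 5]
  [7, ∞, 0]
Closure =
  [0, ∞, 1]
  [7, 0, 5]
  [7, ∞, 0]

This is the Floyd-Warshall all-pairs shortest-path computation. For each intermediate vertex k = 0, 1, …, 2, update dist[i][j] ← min(dist[i][j], dist[i][k] + dist[k][j]). The final matrix gives, for each (i, j), the minimum total weight of any directed path from i to j (possibly empty when i = j).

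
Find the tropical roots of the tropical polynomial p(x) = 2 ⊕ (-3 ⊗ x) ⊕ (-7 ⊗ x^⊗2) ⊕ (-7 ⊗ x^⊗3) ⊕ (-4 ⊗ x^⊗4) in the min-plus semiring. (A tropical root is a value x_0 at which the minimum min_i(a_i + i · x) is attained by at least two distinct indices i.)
Roots: {-3, 0, 4, 5}

Each tropical root is a break point of the lower envelope of the lines y = a_i + i · x (there are 5 lines, with slopes 0, 1, ..., 4). Only the lines that attain the minimum somewhere contribute to roots; other lines are dominated. Here the surviving (envelope) indices are i = 4, i = 3, i = 2, i = 1, i = 0.
Intersections between consecutive envelope lines give the roots: for adjacent envelope indices i < j the intersection is x = (a_i − a_j) / (j − i). Reading off the sorted break points: {-3, 0, 4, 5}.
Verification: at each break x_0, at least two indices attain the minimum of min_i(a_i + i · x_0).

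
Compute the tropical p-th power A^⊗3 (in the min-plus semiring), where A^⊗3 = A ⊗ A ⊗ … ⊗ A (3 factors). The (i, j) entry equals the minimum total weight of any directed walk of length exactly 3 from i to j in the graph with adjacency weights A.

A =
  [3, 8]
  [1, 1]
A^⊗3 =
  [9, 10]
  [3, 3]

Each entry (A^⊗3)_ij equals the minimum over all length-3 walks i = v_0 → v_1 → … → v_3 = j of Σ_t A[v_t][v_{t+1}]. For example, for (i, j) = (0, 1) we minimise over 4 possible intermediate vertex sequences; the minimum is 10, attained along the walk 0 → 1 → 1 → 1.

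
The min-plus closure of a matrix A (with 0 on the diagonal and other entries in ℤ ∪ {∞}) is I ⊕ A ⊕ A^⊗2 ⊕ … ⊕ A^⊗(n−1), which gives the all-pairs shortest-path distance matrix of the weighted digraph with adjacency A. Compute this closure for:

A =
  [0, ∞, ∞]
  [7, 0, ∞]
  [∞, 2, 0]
Closure =
  [0, ∞, ∞]
  [7, 0, ∞]
  [9, 2, 0]

This is the Floyd-Warshall all-pairs shortest-path computation. For each intermediate vertex k = 0, 1, …, 2, update dist[i][j] ← min(dist[i][j], dist[i][k] + dist[k][j]). The final matrix gives, for each (i, j), the minimum total weight of any directed path from i to j (possibly empty when i = j).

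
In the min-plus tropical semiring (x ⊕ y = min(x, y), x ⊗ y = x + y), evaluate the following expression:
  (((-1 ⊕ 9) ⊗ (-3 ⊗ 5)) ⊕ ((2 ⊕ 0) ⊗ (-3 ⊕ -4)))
(((-1 ⊕ 9) ⊗ (-3 ⊗ 5)) ⊕ ((2 ⊕ 0) ⊗ (-3 ⊕ -4))) = -4

Expand innermost to outermost. Recall ⊕ takes the minimum of its arguments and ⊗ takes their sum. Working out the expression (((-1 ⊕ 9) ⊗ (-3 ⊗ 5)) ⊕ ((2 ⊕ 0) ⊗ (-3 ⊕ -4))) gives -4.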